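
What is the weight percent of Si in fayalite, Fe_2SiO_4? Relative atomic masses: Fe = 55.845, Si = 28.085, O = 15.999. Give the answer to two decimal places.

M(Fe_2SiO_4) = 203.771 g/mol.
Si contributes 1 × 28.085 = 28.085 g per mole.
28.085/203.771 = 0.1378 → 13.78%.

13.78 wt%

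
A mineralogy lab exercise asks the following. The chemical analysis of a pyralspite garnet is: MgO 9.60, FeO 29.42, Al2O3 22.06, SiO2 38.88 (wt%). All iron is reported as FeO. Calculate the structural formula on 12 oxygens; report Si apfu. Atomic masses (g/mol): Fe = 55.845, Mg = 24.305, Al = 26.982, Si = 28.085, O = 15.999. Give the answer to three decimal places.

2.997 Si apfu

MgO: 9.60/40.304 = 0.23819 mol → 0.23819 mol Mg, 0.23819 mol O.
FeO: 29.42/71.844 = 0.40950 mol → 0.40950 mol Fe, 0.40950 mol O.
Al2O3: 22.06/101.961 = 0.21636 mol → 0.43272 mol Al, 0.64908 mol O.
SiO2: 38.88/60.083 = 0.64710 mol → 0.64710 mol Si, 1.29420 mol O.
Total oxygen = 2.59097 mol. Normalization factor = 12/2.59097 = 4.63147.
Si per 12 O = 0.64710 × 4.63147 = 2.997.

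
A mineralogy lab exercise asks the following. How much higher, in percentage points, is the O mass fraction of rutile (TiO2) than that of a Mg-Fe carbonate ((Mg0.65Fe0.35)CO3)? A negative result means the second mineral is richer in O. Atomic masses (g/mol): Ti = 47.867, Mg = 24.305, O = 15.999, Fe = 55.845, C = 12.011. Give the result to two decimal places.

First mineral: 31.998 g O in 79.865 g formula = 40.07 wt% O.
Second mineral: 47.997 g O in 95.352 g formula = 50.34 wt% O.
40.07% − 50.34% gives a difference of -10.27 percentage points.

-10.27 percentage points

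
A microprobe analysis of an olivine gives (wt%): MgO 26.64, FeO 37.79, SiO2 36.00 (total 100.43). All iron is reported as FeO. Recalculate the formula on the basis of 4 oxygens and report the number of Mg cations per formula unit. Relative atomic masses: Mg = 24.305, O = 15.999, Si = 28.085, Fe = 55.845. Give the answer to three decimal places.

1.108 Mg apfu

26.64 wt% MgO ÷ 40.304 g/mol = 0.66098 mol, giving 0.66098 Mg and 0.66098 O.
37.79 wt% FeO ÷ 71.844 g/mol = 0.52600 mol, giving 0.52600 Fe and 0.52600 O.
36.00 wt% SiO2 ÷ 60.083 g/mol = 0.59917 mol, giving 0.59917 Si and 1.19834 O.
Oxygen sums to 2.38532; scaling by 4/2.38532 = 1.67692 puts the formula on 4 O.
Mg: 0.66098 × 1.67692 = 1.108 atoms per formula unit.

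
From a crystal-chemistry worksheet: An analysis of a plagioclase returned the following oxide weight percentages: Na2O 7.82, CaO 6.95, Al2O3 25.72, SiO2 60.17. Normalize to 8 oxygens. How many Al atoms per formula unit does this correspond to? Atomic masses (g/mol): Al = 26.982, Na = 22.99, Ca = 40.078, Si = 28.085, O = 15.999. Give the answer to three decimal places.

1.341 Al apfu

7.82 wt% Na2O ÷ 61.979 g/mol = 0.12617 mol, giving 0.25234 Na and 0.12617 O.
6.95 wt% CaO ÷ 56.077 g/mol = 0.12394 mol, giving 0.12394 Ca and 0.12394 O.
25.72 wt% Al2O3 ÷ 101.961 g/mol = 0.25225 mol, giving 0.50450 Al and 0.75675 O.
60.17 wt% SiO2 ÷ 60.083 g/mol = 1.00145 mol, giving 1.00145 Si and 2.00290 O.
Oxygen sums to 3.00976; scaling by 8/3.00976 = 2.65802 puts the formula on 8 O.
Al: 0.50450 × 2.65802 = 1.341 atoms per formula unit.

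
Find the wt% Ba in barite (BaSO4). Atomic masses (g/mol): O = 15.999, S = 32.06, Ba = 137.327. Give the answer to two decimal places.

58.84 mass %

M(BaSO4) = 233.383 g/mol.
Ba contributes 1 × 137.327 = 137.327 g per mole.
137.327/233.383 = 0.5884 → 58.84%.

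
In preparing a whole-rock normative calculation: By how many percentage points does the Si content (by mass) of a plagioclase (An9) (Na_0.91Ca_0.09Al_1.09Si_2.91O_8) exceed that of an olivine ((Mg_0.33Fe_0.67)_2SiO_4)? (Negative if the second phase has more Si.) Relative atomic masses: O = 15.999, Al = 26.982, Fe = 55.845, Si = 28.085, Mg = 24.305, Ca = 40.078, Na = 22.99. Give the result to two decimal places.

First mineral: 81.727 g Si in 263.658 g formula = 31.00 wt% Si.
Second mineral: 28.085 g Si in 182.955 g formula = 15.35 wt% Si.
31.00% − 15.35% gives a difference of 15.65 percentage points.

15.65 percentage points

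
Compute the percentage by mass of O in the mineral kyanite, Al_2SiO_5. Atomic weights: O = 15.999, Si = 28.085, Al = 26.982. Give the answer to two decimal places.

Molar mass of Al_2SiO_5: 2×26.982 + 1×28.085 + 5×15.999 = 162.044 g/mol.
Mass of O per formula unit: 5 × 15.999 = 79.995 g.
Weight fraction O = 79.995 / 162.044 = 0.4937.

49.37 mass %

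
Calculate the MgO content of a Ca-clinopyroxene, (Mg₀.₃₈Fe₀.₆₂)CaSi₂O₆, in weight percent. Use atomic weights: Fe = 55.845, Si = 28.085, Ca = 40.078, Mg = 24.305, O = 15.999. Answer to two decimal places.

6.49 wt%

Molar mass of (Mg₀.₃₈Fe₀.₆₂)CaSi₂O₆ = 0.38·24.305 + 0.62·55.845 + 1·40.078 + 2·28.085 + 6·15.999 = 236.102 g/mol.
Each formula unit contains 0.38 Mg, equivalent to 0.38/1 = 0.3800 mol MgO.
M(MgO) = 1×24.305 + 1×15.999 = 40.304 g/mol.
Mass of MgO per formula unit = 0.3800 × 40.304 = 15.316 g.
MgO wt% = 15.316 / 236.102 × 100 = 6.49%.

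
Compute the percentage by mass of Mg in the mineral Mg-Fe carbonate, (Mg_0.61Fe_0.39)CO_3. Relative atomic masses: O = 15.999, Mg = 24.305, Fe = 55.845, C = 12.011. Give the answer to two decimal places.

M((Mg_0.61Fe_0.39)CO_3) = 96.614 g/mol.
Mg contributes 0.61 × 24.305 = 14.826 g per mole.
14.826/96.614 = 0.1535 → 15.35%.

15.35 wt%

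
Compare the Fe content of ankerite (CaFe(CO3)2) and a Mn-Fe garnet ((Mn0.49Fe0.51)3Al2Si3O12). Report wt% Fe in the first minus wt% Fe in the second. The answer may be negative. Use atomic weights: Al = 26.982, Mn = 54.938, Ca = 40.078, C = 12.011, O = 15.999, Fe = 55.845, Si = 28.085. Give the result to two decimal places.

8.65 percentage points

Fe in CaFe(CO3)2: molar mass 215.939 g/mol; 1×55.845 = 55.845 g → 25.86 wt%.
Fe in (Mn0.49Fe0.51)3Al2Si3O12: molar mass 496.409 g/mol; 1.53×55.845 = 85.443 g → 17.21 wt%.
Difference = 25.86 − 17.21 = 8.65 percentage points.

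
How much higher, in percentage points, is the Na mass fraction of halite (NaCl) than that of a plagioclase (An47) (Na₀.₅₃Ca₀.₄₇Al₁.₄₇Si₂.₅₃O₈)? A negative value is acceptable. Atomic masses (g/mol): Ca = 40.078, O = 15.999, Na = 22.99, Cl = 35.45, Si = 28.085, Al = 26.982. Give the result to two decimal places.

34.82 percentage points

First mineral: 22.990 g Na in 58.440 g formula = 39.34 wt% Na.
Second mineral: 12.185 g Na in 269.732 g formula = 4.52 wt% Na.
39.34% − 4.52% gives a difference of 34.82 percentage points.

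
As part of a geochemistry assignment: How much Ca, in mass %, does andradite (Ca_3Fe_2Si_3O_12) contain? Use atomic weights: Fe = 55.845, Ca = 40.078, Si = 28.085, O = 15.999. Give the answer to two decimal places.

M(Ca_3Fe_2Si_3O_12) = 508.167 g/mol.
Ca contributes 3 × 40.078 = 120.234 g per mole.
120.234/508.167 = 0.2366 → 23.66%.

23.66 mass %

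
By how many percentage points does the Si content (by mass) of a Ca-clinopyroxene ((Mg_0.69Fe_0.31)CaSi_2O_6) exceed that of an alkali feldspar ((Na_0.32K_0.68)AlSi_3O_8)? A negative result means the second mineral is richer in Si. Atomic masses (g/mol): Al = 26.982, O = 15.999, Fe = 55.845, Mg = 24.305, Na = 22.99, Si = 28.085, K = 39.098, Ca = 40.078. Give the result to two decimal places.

Si in (Mg_0.69Fe_0.31)CaSi_2O_6: molar mass 226.324 g/mol; 2×28.085 = 56.170 g → 24.82 wt%.
Si in (Na_0.32K_0.68)AlSi_3O_8: molar mass 273.172 g/mol; 3×28.085 = 84.255 g → 30.84 wt%.
Difference = 24.82 − 30.84 = -6.02 percentage points.

-6.02 percentage points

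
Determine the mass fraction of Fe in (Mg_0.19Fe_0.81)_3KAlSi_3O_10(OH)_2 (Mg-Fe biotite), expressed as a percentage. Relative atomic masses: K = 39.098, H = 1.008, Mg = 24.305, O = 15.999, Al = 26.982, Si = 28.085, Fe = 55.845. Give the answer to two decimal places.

M((Mg_0.19Fe_0.81)_3KAlSi_3O_10(OH)_2) = 493.896 g/mol.
Fe contributes 2.43 × 55.845 = 135.703 g per mole.
135.703/493.896 = 0.2748 → 27.48%.

27.48 weight percent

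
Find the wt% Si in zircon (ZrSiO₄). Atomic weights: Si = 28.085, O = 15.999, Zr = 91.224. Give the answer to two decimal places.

M(ZrSiO₄) = 183.305 g/mol.
Si contributes 1 × 28.085 = 28.085 g per mole.
28.085/183.305 = 0.1532 → 15.32%.

15.32 mass %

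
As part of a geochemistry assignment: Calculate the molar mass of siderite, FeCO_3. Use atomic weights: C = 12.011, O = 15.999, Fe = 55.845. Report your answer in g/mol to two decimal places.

115.85 g/mol

M = 1·55.845 + 1·12.011 + 3·15.999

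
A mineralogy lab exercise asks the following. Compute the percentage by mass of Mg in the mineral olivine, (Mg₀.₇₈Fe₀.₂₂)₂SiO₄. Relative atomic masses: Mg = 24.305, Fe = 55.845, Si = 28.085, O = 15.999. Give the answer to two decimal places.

Molar mass of (Mg₀.₇₈Fe₀.₂₂)₂SiO₄: 1.56*24.305 + 0.44*55.845 + 1*28.085 + 4*15.999 = 154.569 g/mol.
Mass of Mg per formula unit: 1.56 × 24.305 = 37.916 g.
Weight fraction Mg = 37.916 / 154.569 = 0.2453.

24.53 mass %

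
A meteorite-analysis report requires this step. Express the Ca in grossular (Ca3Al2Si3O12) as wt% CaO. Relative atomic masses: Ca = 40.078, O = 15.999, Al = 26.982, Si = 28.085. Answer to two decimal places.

Formula mass = 450.441 g/mol.
3 Ca → 3.0000 mol CaO per formula unit; M(CaO) = 56.077, so CaO mass = 168.231 g.
168.231/450.441 × 100 = 37.35 wt%.

37.35 wt%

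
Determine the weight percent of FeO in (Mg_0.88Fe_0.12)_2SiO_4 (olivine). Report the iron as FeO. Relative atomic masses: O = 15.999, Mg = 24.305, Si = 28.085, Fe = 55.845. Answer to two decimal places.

11.63 wt%

M((Mg_0.88Fe_0.12)_2SiO_4) = 148.261 g/mol; M(FeO) = 71.844 g/mol.
Moles FeO per formula unit = 0.24 Fe ÷ 1 = 0.2400.
FeO fraction = (0.2400 × 71.844) / 148.261 = 17.243/148.261 = 0.1163.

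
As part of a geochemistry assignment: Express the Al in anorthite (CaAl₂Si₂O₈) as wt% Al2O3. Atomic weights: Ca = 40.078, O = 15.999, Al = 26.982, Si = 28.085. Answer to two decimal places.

36.65 wt%

Molar mass of CaAl₂Si₂O₈ = 1*40.078 + 2*26.982 + 2*28.085 + 8*15.999 = 278.204 g/mol.
Each formula unit contains 2 Al, equivalent to 2/2 = 1.0000 mol Al2O3.
M(Al2O3) = 2×26.982 + 3×15.999 = 101.961 g/mol.
Mass of Al2O3 per formula unit = 1.0000 × 101.961 = 101.961 g.
Al2O3 wt% = 101.961 / 278.204 × 100 = 36.65%.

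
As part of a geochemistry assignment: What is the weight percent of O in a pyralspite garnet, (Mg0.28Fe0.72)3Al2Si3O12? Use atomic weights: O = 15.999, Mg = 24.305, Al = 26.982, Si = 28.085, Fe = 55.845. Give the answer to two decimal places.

M((Mg0.28Fe0.72)3Al2Si3O12) = 471.248 g/mol.
O contributes 12 × 15.999 = 191.988 g per mole.
191.988/471.248 = 0.4074 → 40.74%.

40.74 weight percent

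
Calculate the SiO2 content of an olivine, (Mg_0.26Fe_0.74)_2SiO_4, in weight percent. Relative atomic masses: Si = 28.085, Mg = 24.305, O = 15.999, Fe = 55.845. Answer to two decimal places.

32.07 wt%

Molar mass of (Mg_0.26Fe_0.74)_2SiO_4 = 0.52·24.305 + 1.48·55.845 + 1·28.085 + 4·15.999 = 187.370 g/mol.
Each formula unit contains 1 Si, equivalent to 1/1 = 1.0000 mol SiO2.
M(SiO2) = 1×28.085 + 2×15.999 = 60.083 g/mol.
Mass of SiO2 per formula unit = 1.0000 × 60.083 = 60.083 g.
SiO2 wt% = 60.083 / 187.370 × 100 = 32.07%.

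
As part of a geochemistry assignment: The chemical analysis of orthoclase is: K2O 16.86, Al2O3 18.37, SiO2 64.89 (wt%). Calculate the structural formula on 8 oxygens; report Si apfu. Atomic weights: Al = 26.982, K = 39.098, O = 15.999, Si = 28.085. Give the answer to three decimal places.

K2O: 16.86/94.195 = 0.17899 mol → 0.35798 mol K, 0.17899 mol O.
Al2O3: 18.37/101.961 = 0.18017 mol → 0.36034 mol Al, 0.54051 mol O.
SiO2: 64.89/60.083 = 1.08001 mol → 1.08001 mol Si, 2.16002 mol O.
Total oxygen = 2.87952 mol. Normalization factor = 8/2.87952 = 2.77824.
Si per 8 O = 1.08001 × 2.77824 = 3.001.

3.001 Si apfu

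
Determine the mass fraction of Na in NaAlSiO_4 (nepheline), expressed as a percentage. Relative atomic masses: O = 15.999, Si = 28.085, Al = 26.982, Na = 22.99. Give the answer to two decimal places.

Formula mass = 1×22.99 + 1×26.982 + 1×28.085 + 4×15.999 = 142.053 g/mol, of which 22.990 g is Na.
So Na makes up 22.990/142.053 = 0.1618 of the mass, i.e. 16.18%.

16.18 mass %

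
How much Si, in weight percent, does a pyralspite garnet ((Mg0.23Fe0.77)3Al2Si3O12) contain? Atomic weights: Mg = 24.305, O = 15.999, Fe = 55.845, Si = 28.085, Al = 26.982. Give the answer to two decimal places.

Molar mass of (Mg0.23Fe0.77)3Al2Si3O12: 0.69·24.305 + 2.31·55.845 + 2·26.982 + 3·28.085 + 12·15.999 = 475.979 g/mol.
Mass of Si per formula unit: 3 × 28.085 = 84.255 g.
Weight fraction Si = 84.255 / 475.979 = 0.1770.

17.70 weight percent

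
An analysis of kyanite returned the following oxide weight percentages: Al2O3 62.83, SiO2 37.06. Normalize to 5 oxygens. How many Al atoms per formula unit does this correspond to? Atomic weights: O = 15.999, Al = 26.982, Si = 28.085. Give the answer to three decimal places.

1.999 Al apfu

Al2O3 (M=101.961): mol = 0.61622; Al = 1.23244, O = 1.84866.
SiO2 (M=60.083): mol = 0.61681; Si = 0.61681, O = 1.23362.
ΣO = 3.08228; factor = 5/ΣO = 1.62218.
Al apfu = 1.23244 × 1.62218 = 1.999.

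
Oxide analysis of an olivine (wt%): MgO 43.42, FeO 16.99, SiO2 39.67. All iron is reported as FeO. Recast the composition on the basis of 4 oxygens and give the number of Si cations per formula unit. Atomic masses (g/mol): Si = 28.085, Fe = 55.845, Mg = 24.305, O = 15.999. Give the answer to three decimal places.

1.003 Si apfu

MgO: 43.42/40.304 = 1.07731 mol → 1.07731 mol Mg, 1.07731 mol O.
FeO: 16.99/71.844 = 0.23648 mol → 0.23648 mol Fe, 0.23648 mol O.
SiO2: 39.67/60.083 = 0.66025 mol → 0.66025 mol Si, 1.32050 mol O.
Total oxygen = 2.63429 mol. Normalization factor = 4/2.63429 = 1.51844.
Si per 4 O = 0.66025 × 1.51844 = 1.003.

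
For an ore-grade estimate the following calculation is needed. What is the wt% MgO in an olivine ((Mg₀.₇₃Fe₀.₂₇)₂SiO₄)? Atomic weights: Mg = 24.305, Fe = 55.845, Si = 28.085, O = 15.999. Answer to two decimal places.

Molar mass of (Mg₀.₇₃Fe₀.₂₇)₂SiO₄ = 1.46×24.305 + 0.54×55.845 + 1×28.085 + 4×15.999 = 157.723 g/mol.
Each formula unit contains 1.46 Mg, equivalent to 1.46/1 = 1.4600 mol MgO.
M(MgO) = 1×24.305 + 1×15.999 = 40.304 g/mol.
Mass of MgO per formula unit = 1.4600 × 40.304 = 58.844 g.
MgO wt% = 58.844 / 157.723 × 100 = 37.31%.

37.31 wt%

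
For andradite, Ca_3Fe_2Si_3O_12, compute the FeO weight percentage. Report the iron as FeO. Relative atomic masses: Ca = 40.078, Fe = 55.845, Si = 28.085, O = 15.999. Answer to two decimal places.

M(Ca_3Fe_2Si_3O_12) = 508.167 g/mol; M(FeO) = 71.844 g/mol.
Moles FeO per formula unit = 2 Fe ÷ 1 = 2.0000.
FeO fraction = (2.0000 × 71.844) / 508.167 = 143.688/508.167 = 0.2828.

28.28 wt%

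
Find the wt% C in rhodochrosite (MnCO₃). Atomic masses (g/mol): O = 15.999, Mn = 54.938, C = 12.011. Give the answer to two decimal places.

Formula mass = 1×54.938 + 1×12.011 + 3×15.999 = 114.946 g/mol, of which 12.011 g is C.
So C makes up 12.011/114.946 = 0.1045 of the mass, i.e. 10.45%.

10.45 wt%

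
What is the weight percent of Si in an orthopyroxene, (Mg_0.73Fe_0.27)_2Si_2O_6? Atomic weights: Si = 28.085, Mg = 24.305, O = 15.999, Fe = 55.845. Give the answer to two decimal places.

M((Mg_0.73Fe_0.27)_2Si_2O_6) = 217.806 g/mol.
Si contributes 2 × 28.085 = 56.170 g per mole.
56.170/217.806 = 0.2579 → 25.79%.

25.79 weight percent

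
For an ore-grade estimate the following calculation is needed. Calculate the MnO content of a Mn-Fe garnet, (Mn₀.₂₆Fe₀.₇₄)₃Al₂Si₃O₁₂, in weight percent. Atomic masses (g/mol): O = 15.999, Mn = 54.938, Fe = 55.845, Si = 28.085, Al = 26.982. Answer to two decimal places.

M((Mn₀.₂₆Fe₀.₇₄)₃Al₂Si₃O₁₂) = 497.035 g/mol; M(MnO) = 70.937 g/mol.
Moles MnO per formula unit = 0.78 Mn ÷ 1 = 0.7800.
MnO fraction = (0.7800 × 70.937) / 497.035 = 55.331/497.035 = 0.1113.

11.13 wt%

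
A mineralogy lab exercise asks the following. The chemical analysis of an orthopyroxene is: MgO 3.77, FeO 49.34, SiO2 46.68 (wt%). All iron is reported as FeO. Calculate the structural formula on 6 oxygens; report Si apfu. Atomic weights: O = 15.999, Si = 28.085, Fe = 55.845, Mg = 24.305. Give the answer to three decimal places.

1.997 Si apfu

MgO: 3.77/40.304 = 0.09354 mol → 0.09354 mol Mg, 0.09354 mol O.
FeO: 49.34/71.844 = 0.68677 mol → 0.68677 mol Fe, 0.68677 mol O.
SiO2: 46.68/60.083 = 0.77693 mol → 0.77693 mol Si, 1.55386 mol O.
Total oxygen = 2.33417 mol. Normalization factor = 6/2.33417 = 2.57051.
Si per 6 O = 0.77693 × 2.57051 = 1.997.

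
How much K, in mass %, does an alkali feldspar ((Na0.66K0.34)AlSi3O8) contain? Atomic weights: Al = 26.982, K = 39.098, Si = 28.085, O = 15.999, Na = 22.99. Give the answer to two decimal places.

4.97 mass %

Molar mass of (Na0.66K0.34)AlSi3O8: 0.66·22.99 + 0.34·39.098 + 1·26.982 + 3·28.085 + 8·15.999 = 267.696 g/mol.
Mass of K per formula unit: 0.34 × 39.098 = 13.293 g.
Weight fraction K = 13.293 / 267.696 = 0.0497.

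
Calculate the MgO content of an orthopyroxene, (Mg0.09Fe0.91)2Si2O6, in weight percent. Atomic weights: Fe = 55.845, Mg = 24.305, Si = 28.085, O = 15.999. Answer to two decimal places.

M((Mg0.09Fe0.91)2Si2O6) = 258.177 g/mol; M(MgO) = 40.304 g/mol.
Moles MgO per formula unit = 0.18 Mg ÷ 1 = 0.1800.
MgO fraction = (0.1800 × 40.304) / 258.177 = 7.255/258.177 = 0.0281.

2.81 wt%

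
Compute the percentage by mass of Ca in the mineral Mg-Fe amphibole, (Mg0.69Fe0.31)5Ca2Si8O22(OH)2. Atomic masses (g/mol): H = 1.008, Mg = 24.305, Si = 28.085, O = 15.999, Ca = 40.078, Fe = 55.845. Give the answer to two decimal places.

Formula mass = 3.45*24.305 + 1.55*55.845 + 2*40.078 + 8*28.085 + 24*15.999 + 2*1.008 = 861.240 g/mol, of which 80.156 g is Ca.
So Ca makes up 80.156/861.240 = 0.0931 of the mass, i.e. 9.31%.

9.31 mass %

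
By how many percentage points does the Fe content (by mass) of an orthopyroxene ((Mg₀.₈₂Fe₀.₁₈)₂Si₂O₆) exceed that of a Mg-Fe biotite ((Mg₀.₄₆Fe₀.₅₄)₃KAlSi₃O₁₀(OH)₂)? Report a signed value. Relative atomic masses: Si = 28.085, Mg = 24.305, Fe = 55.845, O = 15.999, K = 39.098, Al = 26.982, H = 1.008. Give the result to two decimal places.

Fe in (Mg₀.₈₂Fe₀.₁₈)₂Si₂O₆: molar mass 212.128 g/mol; 0.36×55.845 = 20.104 g → 9.48 wt%.
Fe in (Mg₀.₄₆Fe₀.₅₄)₃KAlSi₃O₁₀(OH)₂: molar mass 468.349 g/mol; 1.62×55.845 = 90.469 g → 19.32 wt%.
Difference = 9.48 − 19.32 = -9.84 percentage points.

-9.84 percentage points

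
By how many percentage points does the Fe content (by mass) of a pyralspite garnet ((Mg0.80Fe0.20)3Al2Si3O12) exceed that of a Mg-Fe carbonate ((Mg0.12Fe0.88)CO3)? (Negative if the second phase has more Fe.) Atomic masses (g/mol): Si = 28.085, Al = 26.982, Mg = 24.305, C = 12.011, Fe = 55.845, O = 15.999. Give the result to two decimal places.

M((Mg0.80Fe0.20)3Al2Si3O12) = 422.046 g/mol, so wt% Fe = 33.507/422.046 × 100 = 7.94%.
M((Mg0.12Fe0.88)CO3) = 112.068 g/mol, so wt% Fe = 49.144/112.068 × 100 = 43.85%.
7.94 − 43.85 = -35.91 pp.

-35.91 percentage points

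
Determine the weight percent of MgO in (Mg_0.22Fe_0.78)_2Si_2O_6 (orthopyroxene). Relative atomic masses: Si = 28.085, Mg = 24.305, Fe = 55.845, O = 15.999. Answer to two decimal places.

Molar mass of (Mg_0.22Fe_0.78)_2Si_2O_6 = 0.44*24.305 + 1.56*55.845 + 2*28.085 + 6*15.999 = 249.976 g/mol.
Each formula unit contains 0.44 Mg, equivalent to 0.44/1 = 0.4400 mol MgO.
M(MgO) = 1×24.305 + 1×15.999 = 40.304 g/mol.
Mass of MgO per formula unit = 0.4400 × 40.304 = 17.734 g.
MgO wt% = 17.734 / 249.976 × 100 = 7.09%.

7.09 wt%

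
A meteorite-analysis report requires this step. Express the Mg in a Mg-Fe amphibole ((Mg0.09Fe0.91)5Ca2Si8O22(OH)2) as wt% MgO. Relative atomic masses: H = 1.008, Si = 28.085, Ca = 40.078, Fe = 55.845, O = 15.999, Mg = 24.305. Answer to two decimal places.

1.90 wt%

Molar mass of (Mg0.09Fe0.91)5Ca2Si8O22(OH)2 = 0.45×24.305 + 4.55×55.845 + 2×40.078 + 8×28.085 + 24×15.999 + 2×1.008 = 955.860 g/mol.
Each formula unit contains 0.45 Mg, equivalent to 0.45/1 = 0.4500 mol MgO.
M(MgO) = 1×24.305 + 1×15.999 = 40.304 g/mol.
Mass of MgO per formula unit = 0.4500 × 40.304 = 18.137 g.
MgO wt% = 18.137 / 955.860 × 100 = 1.90%.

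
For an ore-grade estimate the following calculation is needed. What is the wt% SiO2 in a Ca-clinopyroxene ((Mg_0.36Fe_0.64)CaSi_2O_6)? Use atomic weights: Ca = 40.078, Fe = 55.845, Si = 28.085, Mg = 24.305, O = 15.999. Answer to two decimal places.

50.76 wt%

Formula mass = 236.733 g/mol.
2 Si → 2.0000 mol SiO2 per formula unit; M(SiO2) = 60.083, so SiO2 mass = 120.166 g.
120.166/236.733 × 100 = 50.76 wt%.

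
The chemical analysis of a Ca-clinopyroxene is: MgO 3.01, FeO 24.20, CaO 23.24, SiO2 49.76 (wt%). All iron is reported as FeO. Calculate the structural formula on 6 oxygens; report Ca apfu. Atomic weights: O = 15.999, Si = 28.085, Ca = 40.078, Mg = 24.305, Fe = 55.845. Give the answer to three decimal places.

3.01 wt% MgO ÷ 40.304 g/mol = 0.07468 mol, giving 0.07468 Mg and 0.07468 O.
24.20 wt% FeO ÷ 71.844 g/mol = 0.33684 mol, giving 0.33684 Fe and 0.33684 O.
23.24 wt% CaO ÷ 56.077 g/mol = 0.41443 mol, giving 0.41443 Ca and 0.41443 O.
49.76 wt% SiO2 ÷ 60.083 g/mol = 0.82819 mol, giving 0.82819 Si and 1.65638 O.
Oxygen sums to 2.48233; scaling by 6/2.48233 = 2.41708 puts the formula on 6 O.
Ca: 0.41443 × 2.41708 = 1.002 atoms per formula unit.

1.002 Ca apfu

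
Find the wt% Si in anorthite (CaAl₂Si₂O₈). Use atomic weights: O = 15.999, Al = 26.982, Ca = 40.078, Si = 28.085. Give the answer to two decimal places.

M(CaAl₂Si₂O₈) = 278.204 g/mol.
Si contributes 2 × 28.085 = 56.170 g per mole.
56.170/278.204 = 0.2019 → 20.19%.

20.19 mass %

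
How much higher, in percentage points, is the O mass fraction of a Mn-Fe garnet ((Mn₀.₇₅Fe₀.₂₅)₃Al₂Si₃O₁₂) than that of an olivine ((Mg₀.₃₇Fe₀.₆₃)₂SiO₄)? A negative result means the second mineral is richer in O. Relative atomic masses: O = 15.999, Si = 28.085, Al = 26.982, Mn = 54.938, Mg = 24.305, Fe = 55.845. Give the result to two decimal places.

M((Mn₀.₇₅Fe₀.₂₅)₃Al₂Si₃O₁₂) = 495.701 g/mol, so wt% O = 191.988/495.701 × 100 = 38.73%.
M((Mg₀.₃₇Fe₀.₆₃)₂SiO₄) = 180.431 g/mol, so wt% O = 63.996/180.431 × 100 = 35.47%.
38.73 − 35.47 = 3.26 pp.

3.26 percentage points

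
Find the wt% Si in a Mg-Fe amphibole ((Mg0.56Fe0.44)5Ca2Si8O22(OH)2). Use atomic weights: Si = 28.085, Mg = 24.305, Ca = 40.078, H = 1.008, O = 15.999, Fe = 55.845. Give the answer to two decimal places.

M((Mg0.56Fe0.44)5Ca2Si8O22(OH)2) = 881.741 g/mol.
Si contributes 8 × 28.085 = 224.680 g per mole.
224.680/881.741 = 0.2548 → 25.48%.

25.48 wt%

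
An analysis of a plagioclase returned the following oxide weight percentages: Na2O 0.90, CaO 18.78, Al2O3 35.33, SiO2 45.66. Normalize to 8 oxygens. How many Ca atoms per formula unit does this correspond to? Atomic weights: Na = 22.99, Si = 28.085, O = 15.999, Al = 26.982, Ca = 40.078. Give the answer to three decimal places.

0.921 Ca apfu

0.90 wt% Na2O ÷ 61.979 g/mol = 0.01452 mol, giving 0.02904 Na and 0.01452 O.
18.78 wt% CaO ÷ 56.077 g/mol = 0.33490 mol, giving 0.33490 Ca and 0.33490 O.
35.33 wt% Al2O3 ÷ 101.961 g/mol = 0.34651 mol, giving 0.69302 Al and 1.03953 O.
45.66 wt% SiO2 ÷ 60.083 g/mol = 0.75995 mol, giving 0.75995 Si and 1.51990 O.
Oxygen sums to 2.90885; scaling by 8/2.90885 = 2.75023 puts the formula on 8 O.
Ca: 0.33490 × 2.75023 = 0.921 atoms per formula unit.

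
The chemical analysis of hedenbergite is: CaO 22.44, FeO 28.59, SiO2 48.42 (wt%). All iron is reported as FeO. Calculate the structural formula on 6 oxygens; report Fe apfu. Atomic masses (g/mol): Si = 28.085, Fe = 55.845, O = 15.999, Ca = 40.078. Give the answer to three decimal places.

0.991 Fe apfu

CaO (M=56.077): mol = 0.40016; Ca = 0.40016, O = 0.40016.
FeO (M=71.844): mol = 0.39795; Fe = 0.39795, O = 0.39795.
SiO2 (M=60.083): mol = 0.80589; Si = 0.80589, O = 1.61178.
ΣO = 2.40989; factor = 6/ΣO = 2.48974.
Fe apfu = 0.39795 × 2.48974 = 0.991.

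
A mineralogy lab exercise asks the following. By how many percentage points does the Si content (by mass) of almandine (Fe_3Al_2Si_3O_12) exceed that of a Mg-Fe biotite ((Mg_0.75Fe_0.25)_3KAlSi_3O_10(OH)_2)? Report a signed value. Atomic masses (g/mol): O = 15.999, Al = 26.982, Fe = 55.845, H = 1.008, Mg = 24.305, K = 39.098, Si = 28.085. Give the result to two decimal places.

-2.18 percentage points

Si in Fe_3Al_2Si_3O_12: molar mass 497.742 g/mol; 3×28.085 = 84.255 g → 16.93 wt%.
Si in (Mg_0.75Fe_0.25)_3KAlSi_3O_10(OH)_2: molar mass 440.909 g/mol; 3×28.085 = 84.255 g → 19.11 wt%.
Difference = 16.93 − 19.11 = -2.18 percentage points.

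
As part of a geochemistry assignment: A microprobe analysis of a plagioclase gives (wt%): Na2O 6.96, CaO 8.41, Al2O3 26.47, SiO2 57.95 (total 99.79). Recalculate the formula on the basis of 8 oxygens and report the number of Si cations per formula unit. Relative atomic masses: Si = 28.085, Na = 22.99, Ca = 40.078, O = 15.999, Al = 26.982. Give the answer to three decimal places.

2.598 Si apfu

Na2O: 6.96/61.979 = 0.11230 mol → 0.22460 mol Na, 0.11230 mol O.
CaO: 8.41/56.077 = 0.14997 mol → 0.14997 mol Ca, 0.14997 mol O.
Al2O3: 26.47/101.961 = 0.25961 mol → 0.51922 mol Al, 0.77883 mol O.
SiO2: 57.95/60.083 = 0.96450 mol → 0.96450 mol Si, 1.92900 mol O.
Total oxygen = 2.97010 mol. Normalization factor = 8/2.97010 = 2.69351.
Si per 8 O = 0.96450 × 2.69351 = 2.598.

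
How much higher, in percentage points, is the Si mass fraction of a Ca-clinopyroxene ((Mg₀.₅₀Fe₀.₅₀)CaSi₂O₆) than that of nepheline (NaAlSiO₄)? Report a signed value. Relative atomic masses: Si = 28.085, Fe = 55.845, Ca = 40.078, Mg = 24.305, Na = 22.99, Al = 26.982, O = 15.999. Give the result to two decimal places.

Si in (Mg₀.₅₀Fe₀.₅₀)CaSi₂O₆: molar mass 232.317 g/mol; 2×28.085 = 56.170 g → 24.18 wt%.
Si in NaAlSiO₄: molar mass 142.053 g/mol; 1×28.085 = 28.085 g → 19.77 wt%.
Difference = 24.18 − 19.77 = 4.41 percentage points.

4.41 percentage points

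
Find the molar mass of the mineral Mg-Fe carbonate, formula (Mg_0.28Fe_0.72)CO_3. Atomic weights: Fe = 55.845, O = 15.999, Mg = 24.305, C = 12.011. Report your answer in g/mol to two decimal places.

M = 0.28×24.305 + 0.72×55.845 + 1×12.011 + 3×15.999

107.02 g/mol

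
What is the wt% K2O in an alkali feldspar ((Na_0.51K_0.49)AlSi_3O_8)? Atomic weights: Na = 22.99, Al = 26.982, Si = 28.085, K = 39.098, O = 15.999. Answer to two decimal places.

8.54 wt%

M((Na_0.51K_0.49)AlSi_3O_8) = 270.112 g/mol; M(K2O) = 94.195 g/mol.
Moles K2O per formula unit = 0.49 K ÷ 2 = 0.2450.
K2O fraction = (0.2450 × 94.195) / 270.112 = 23.078/270.112 = 0.0854.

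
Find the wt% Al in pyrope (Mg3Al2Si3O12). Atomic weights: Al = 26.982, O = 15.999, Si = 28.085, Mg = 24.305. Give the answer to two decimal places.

Molar mass of Mg3Al2Si3O12: 3·24.305 + 2·26.982 + 3·28.085 + 12·15.999 = 403.122 g/mol.
Mass of Al per formula unit: 2 × 26.982 = 53.964 g.
Weight fraction Al = 53.964 / 403.122 = 0.1339.

13.39 mass %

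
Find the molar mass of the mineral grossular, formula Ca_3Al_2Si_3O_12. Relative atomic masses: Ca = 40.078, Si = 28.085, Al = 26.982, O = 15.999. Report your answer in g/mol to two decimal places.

450.44 g/mol

M = 3*40.078 + 2*26.982 + 3*28.085 + 12*15.999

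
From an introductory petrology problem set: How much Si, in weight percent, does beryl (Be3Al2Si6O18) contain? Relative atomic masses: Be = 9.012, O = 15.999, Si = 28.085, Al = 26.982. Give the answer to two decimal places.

Formula mass = 3·9.012 + 2·26.982 + 6·28.085 + 18·15.999 = 537.492 g/mol, of which 168.510 g is Si.
So Si makes up 168.510/537.492 = 0.3135 of the mass, i.e. 31.35%.

31.35 weight percent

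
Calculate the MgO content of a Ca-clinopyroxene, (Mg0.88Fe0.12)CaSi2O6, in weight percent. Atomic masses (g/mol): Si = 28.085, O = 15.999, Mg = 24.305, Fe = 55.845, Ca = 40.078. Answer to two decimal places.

Molar mass of (Mg0.88Fe0.12)CaSi2O6 = 0.88*24.305 + 0.12*55.845 + 1*40.078 + 2*28.085 + 6*15.999 = 220.332 g/mol.
Each formula unit contains 0.88 Mg, equivalent to 0.88/1 = 0.8800 mol MgO.
M(MgO) = 1×24.305 + 1×15.999 = 40.304 g/mol.
Mass of MgO per formula unit = 0.8800 × 40.304 = 35.468 g.
MgO wt% = 35.468 / 220.332 × 100 = 16.10%.

16.10 wt%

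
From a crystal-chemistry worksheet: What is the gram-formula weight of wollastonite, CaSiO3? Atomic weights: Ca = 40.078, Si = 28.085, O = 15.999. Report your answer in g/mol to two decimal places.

Ca: 1 × 40.078 = 40.0780
Si: 1 × 28.085 = 28.0850
O: 3 × 15.999 = 47.9970
Summing the contributions gives the formula mass.

116.16 g/mol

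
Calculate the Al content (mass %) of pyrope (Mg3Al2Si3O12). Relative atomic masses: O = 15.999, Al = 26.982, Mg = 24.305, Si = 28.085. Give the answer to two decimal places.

Molar mass of Mg3Al2Si3O12: 3×24.305 + 2×26.982 + 3×28.085 + 12×15.999 = 403.122 g/mol.
Mass of Al per formula unit: 2 × 26.982 = 53.964 g.
Weight fraction Al = 53.964 / 403.122 = 0.1339.

13.39 mass %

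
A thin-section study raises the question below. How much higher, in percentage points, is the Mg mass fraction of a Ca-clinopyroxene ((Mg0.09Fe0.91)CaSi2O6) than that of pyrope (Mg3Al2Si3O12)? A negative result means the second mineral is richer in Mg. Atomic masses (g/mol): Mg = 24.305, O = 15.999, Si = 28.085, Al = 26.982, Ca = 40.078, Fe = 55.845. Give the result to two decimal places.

-17.20 percentage points

Mg in (Mg0.09Fe0.91)CaSi2O6: molar mass 245.248 g/mol; 0.09×24.305 = 2.187 g → 0.89 wt%.
Mg in Mg3Al2Si3O12: molar mass 403.122 g/mol; 3×24.305 = 72.915 g → 18.09 wt%.
Difference = 0.89 − 18.09 = -17.20 percentage points.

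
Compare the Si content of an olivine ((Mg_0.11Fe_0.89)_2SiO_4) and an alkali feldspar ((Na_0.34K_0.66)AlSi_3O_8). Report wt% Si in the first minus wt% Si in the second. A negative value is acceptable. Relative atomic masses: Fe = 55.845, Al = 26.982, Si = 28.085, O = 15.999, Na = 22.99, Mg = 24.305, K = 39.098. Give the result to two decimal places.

Si in (Mg_0.11Fe_0.89)_2SiO_4: molar mass 196.832 g/mol; 1×28.085 = 28.085 g → 14.27 wt%.
Si in (Na_0.34K_0.66)AlSi_3O_8: molar mass 272.850 g/mol; 3×28.085 = 84.255 g → 30.88 wt%.
Difference = 14.27 − 30.88 = -16.61 percentage points.

-16.61 percentage points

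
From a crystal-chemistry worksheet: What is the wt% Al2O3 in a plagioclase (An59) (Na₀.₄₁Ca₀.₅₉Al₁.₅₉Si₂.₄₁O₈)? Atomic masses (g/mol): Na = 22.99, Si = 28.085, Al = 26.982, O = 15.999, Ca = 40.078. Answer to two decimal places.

29.84 wt%

Formula mass = 271.650 g/mol.
1.59 Al → 0.7950 mol Al2O3 per formula unit; M(Al2O3) = 101.961, so Al2O3 mass = 81.059 g.
81.059/271.650 × 100 = 29.84 wt%.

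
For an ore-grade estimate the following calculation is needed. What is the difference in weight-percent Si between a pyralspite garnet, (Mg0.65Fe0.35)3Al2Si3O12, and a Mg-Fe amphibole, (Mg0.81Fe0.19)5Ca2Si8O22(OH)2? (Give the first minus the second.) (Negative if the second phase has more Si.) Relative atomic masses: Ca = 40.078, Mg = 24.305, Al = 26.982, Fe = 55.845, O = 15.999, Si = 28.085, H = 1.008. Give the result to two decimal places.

First mineral: 84.255 g Si in 436.239 g formula = 19.31 wt% Si.
Second mineral: 224.680 g Si in 842.316 g formula = 26.67 wt% Si.
19.31% − 26.67% gives a difference of -7.36 percentage points.

-7.36 percentage points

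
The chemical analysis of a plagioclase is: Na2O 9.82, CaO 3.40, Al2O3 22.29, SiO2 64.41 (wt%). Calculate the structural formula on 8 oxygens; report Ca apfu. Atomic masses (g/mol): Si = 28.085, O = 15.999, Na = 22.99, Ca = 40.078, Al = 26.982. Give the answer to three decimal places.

0.161 Ca apfu

9.82 wt% Na2O ÷ 61.979 g/mol = 0.15844 mol, giving 0.31688 Na and 0.15844 O.
3.40 wt% CaO ÷ 56.077 g/mol = 0.06063 mol, giving 0.06063 Ca and 0.06063 O.
22.29 wt% Al2O3 ÷ 101.961 g/mol = 0.21861 mol, giving 0.43722 Al and 0.65583 O.
64.41 wt% SiO2 ÷ 60.083 g/mol = 1.07202 mol, giving 1.07202 Si and 2.14404 O.
Oxygen sums to 3.01894; scaling by 8/3.01894 = 2.64994 puts the formula on 8 O.
Ca: 0.06063 × 2.64994 = 0.161 atoms per formula unit.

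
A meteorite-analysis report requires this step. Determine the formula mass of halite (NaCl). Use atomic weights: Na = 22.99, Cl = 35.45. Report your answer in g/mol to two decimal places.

58.44 g/mol

M = 1*22.99 + 1*35.45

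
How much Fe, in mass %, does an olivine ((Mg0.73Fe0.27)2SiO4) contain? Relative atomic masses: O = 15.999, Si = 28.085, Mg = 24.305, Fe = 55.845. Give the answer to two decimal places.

Molar mass of (Mg0.73Fe0.27)2SiO4: 1.46·24.305 + 0.54·55.845 + 1·28.085 + 4·15.999 = 157.723 g/mol.
Mass of Fe per formula unit: 0.54 × 55.845 = 30.156 g.
Weight fraction Fe = 30.156 / 157.723 = 0.1912.

19.12 mass %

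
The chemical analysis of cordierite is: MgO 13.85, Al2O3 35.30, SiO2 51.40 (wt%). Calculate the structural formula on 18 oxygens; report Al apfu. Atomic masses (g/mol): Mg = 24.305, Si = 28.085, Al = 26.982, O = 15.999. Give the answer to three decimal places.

4.029 Al apfu

MgO: 13.85/40.304 = 0.34364 mol → 0.34364 mol Mg, 0.34364 mol O.
Al2O3: 35.30/101.961 = 0.34621 mol → 0.69242 mol Al, 1.03863 mol O.
SiO2: 51.40/60.083 = 0.85548 mol → 0.85548 mol Si, 1.71096 mol O.
Total oxygen = 3.09323 mol. Normalization factor = 18/3.09323 = 5.81916.
Al per 18 O = 0.69242 × 5.81916 = 4.029.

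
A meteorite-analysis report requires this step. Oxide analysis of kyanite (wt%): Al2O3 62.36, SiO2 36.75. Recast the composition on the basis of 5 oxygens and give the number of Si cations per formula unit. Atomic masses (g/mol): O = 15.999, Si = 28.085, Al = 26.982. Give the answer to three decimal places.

62.36 wt% Al2O3 ÷ 101.961 g/mol = 0.61161 mol, giving 1.22322 Al and 1.83483 O.
36.75 wt% SiO2 ÷ 60.083 g/mol = 0.61165 mol, giving 0.61165 Si and 1.22330 O.
Oxygen sums to 3.05813; scaling by 5/3.05813 = 1.63499 puts the formula on 5 O.
Si: 0.61165 × 1.63499 = 1.000 atoms per formula unit.

1.000 Si apfu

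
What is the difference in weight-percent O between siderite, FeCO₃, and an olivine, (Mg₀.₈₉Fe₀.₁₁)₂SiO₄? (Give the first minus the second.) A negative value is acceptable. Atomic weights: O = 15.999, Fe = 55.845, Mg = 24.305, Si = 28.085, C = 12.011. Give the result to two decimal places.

-1.92 percentage points

O in FeCO₃: molar mass 115.853 g/mol; 3×15.999 = 47.997 g → 41.43 wt%.
O in (Mg₀.₈₉Fe₀.₁₁)₂SiO₄: molar mass 147.630 g/mol; 4×15.999 = 63.996 g → 43.35 wt%.
Difference = 41.43 − 43.35 = -1.92 percentage points.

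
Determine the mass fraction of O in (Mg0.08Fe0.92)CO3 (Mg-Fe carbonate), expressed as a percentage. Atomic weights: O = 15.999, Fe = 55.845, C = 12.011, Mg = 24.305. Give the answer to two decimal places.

42.35 weight percent

Molar mass of (Mg0.08Fe0.92)CO3: 0.08*24.305 + 0.92*55.845 + 1*12.011 + 3*15.999 = 113.330 g/mol.
Mass of O per formula unit: 3 × 15.999 = 47.997 g.
Weight fraction O = 47.997 / 113.330 = 0.4235.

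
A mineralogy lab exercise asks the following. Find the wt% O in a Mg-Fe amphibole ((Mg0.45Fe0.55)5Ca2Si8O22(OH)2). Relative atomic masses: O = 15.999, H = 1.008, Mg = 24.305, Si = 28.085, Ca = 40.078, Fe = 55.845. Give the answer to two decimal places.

Formula mass = 2.25*24.305 + 2.75*55.845 + 2*40.078 + 8*28.085 + 24*15.999 + 2*1.008 = 899.088 g/mol, of which 383.976 g is O.
So O makes up 383.976/899.088 = 0.4271 of the mass, i.e. 42.71%.

42.71 wt%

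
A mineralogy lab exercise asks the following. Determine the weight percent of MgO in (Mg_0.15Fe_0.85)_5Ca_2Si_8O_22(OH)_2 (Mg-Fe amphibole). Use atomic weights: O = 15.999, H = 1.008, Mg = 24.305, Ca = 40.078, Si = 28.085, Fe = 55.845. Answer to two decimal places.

Formula mass = 946.398 g/mol.
0.75 Mg → 0.7500 mol MgO per formula unit; M(MgO) = 40.304, so MgO mass = 30.228 g.
30.228/946.398 × 100 = 3.19 wt%.

3.19 wt%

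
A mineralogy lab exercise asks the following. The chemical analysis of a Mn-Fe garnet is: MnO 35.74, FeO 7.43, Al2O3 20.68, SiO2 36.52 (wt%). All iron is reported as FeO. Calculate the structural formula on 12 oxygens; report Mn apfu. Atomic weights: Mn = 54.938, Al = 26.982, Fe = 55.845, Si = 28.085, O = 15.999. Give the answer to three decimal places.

35.74 wt% MnO ÷ 70.937 g/mol = 0.50383 mol, giving 0.50383 Mn and 0.50383 O.
7.43 wt% FeO ÷ 71.844 g/mol = 0.10342 mol, giving 0.10342 Fe and 0.10342 O.
20.68 wt% Al2O3 ÷ 101.961 g/mol = 0.20282 mol, giving 0.40564 Al and 0.60846 O.
36.52 wt% SiO2 ÷ 60.083 g/mol = 0.60783 mol, giving 0.60783 Si and 1.21566 O.
Oxygen sums to 2.43137; scaling by 12/2.43137 = 4.93549 puts the formula on 12 O.
Mn: 0.50383 × 4.93549 = 2.487 atoms per formula unit.

2.487 Mn apfu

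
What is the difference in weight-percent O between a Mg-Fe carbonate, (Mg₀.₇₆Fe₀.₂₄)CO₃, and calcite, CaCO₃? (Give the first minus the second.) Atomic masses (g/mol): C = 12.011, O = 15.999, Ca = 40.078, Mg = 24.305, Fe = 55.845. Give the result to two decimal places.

M((Mg₀.₇₆Fe₀.₂₄)CO₃) = 91.883 g/mol, so wt% O = 47.997/91.883 × 100 = 52.24%.
M(CaCO₃) = 100.086 g/mol, so wt% O = 47.997/100.086 × 100 = 47.96%.
52.24 − 47.96 = 4.28 pp.

4.28 percentage points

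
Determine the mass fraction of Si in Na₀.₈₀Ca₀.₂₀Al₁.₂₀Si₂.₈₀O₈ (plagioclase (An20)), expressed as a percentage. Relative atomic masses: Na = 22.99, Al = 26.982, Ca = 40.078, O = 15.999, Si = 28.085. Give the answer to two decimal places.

M(Na₀.₈₀Ca₀.₂₀Al₁.₂₀Si₂.₈₀O₈) = 265.416 g/mol.
Si contributes 2.80 × 28.085 = 78.638 g per mole.
78.638/265.416 = 0.2963 → 29.63%.

29.63 weight percent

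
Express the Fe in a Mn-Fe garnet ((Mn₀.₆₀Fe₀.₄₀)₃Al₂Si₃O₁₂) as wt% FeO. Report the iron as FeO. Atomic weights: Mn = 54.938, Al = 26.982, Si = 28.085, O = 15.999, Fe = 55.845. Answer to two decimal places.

Formula mass = 496.109 g/mol.
1.20 Fe → 1.2000 mol FeO per formula unit; M(FeO) = 71.844, so FeO mass = 86.213 g.
86.213/496.109 × 100 = 17.38 wt%.

17.38 wt%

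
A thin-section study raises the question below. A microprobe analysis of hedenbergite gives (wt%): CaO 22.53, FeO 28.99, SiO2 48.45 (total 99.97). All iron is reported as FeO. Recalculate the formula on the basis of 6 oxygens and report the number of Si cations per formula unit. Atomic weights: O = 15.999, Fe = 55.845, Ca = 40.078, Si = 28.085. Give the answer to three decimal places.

CaO (M=56.077): mol = 0.40177; Ca = 0.40177, O = 0.40177.
FeO (M=71.844): mol = 0.40351; Fe = 0.40351, O = 0.40351.
SiO2 (M=60.083): mol = 0.80638; Si = 0.80638, O = 1.61276.
ΣO = 2.41804; factor = 6/ΣO = 2.48135.
Si apfu = 0.80638 × 2.48135 = 2.001.

2.001 Si apfu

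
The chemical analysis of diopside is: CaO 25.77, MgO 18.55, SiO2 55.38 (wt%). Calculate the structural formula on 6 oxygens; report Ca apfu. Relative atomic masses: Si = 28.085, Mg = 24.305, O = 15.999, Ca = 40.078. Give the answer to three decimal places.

CaO (M=56.077): mol = 0.45955; Ca = 0.45955, O = 0.45955.
MgO (M=40.304): mol = 0.46025; Mg = 0.46025, O = 0.46025.
SiO2 (M=60.083): mol = 0.92172; Si = 0.92172, O = 1.84344.
ΣO = 2.76324; factor = 6/ΣO = 2.17136.
Ca apfu = 0.45955 × 2.17136 = 0.998.

0.998 Ca apfu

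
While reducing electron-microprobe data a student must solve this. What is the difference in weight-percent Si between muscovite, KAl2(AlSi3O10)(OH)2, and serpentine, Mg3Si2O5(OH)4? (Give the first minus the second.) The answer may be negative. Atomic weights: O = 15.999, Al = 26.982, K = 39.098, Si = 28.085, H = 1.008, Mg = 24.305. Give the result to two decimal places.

0.88 percentage points

First mineral: 84.255 g Si in 398.303 g formula = 21.15 wt% Si.
Second mineral: 56.170 g Si in 277.108 g formula = 20.27 wt% Si.
21.15% − 20.27% gives a difference of 0.88 percentage points.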